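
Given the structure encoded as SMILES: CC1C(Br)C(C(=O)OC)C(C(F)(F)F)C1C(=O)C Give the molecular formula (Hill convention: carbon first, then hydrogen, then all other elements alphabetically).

Walk through each heavy atom and fill implicit hydrogens from standard valence (C 4, N 3, O 2, S 2, halogen 1):
  atom 1: C, bond orders sum to 1 (valence 4) → 3 H
  atom 2: C, bond orders sum to 3 (valence 4) → 1 H
  atom 3: C, bond orders sum to 3 (valence 4) → 1 H
  atom 4: Br (halogen, monovalent) → 0 H
  atom 5: C, bond orders sum to 3 (valence 4) → 1 H
  atom 6: C, bond orders sum to 4 (valence 4) → 0 H
  atom 7: O, bond orders sum to 2 (valence 2) → 0 H
  atom 8: O, bond orders sum to 2 (valence 2) → 0 H
  atom 9: C, bond orders sum to 1 (valence 4) → 3 H
  atom 10: C, bond orders sum to 3 (valence 4) → 1 H
  atom 11: C, bond orders sum to 4 (valence 4) → 0 H
  atom 12: F (halogen, monovalent) → 0 H
  atom 13: F (halogen, monovalent) → 0 H
  atom 14: F (halogen, monovalent) → 0 H
  atom 15: C, bond orders sum to 3 (valence 4) → 1 H
  atom 16: C, bond orders sum to 4 (valence 4) → 0 H
  atom 17: O, bond orders sum to 2 (valence 2) → 0 H
  atom 18: C, bond orders sum to 1 (valence 4) → 3 H
Totals → C:11, H:14, Br:1, F:3, O:3.

C11H14BrF3O3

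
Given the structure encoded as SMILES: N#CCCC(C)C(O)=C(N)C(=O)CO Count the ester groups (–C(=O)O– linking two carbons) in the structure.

0

Scan the SMILES for the ester motif — none present.
Groups that are present: 1 alkene, 2 hydroxyl, 1 ketone, 1 nitrile, 1 primary amine.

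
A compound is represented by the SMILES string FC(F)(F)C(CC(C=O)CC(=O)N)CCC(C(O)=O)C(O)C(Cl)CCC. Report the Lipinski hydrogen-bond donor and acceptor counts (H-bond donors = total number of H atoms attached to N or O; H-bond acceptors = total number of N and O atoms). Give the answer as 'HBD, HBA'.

Donors: find every N or O and count the H atoms it carries.
  atom 9 (O): bond orders sum to 2 → 0 H
  atom 12 (O): bond orders sum to 2 → 0 H
  atom 13 (N): bond orders sum to 1 → 2 H
  atom 18 (O): bond orders sum to 1 → 1 H
  atom 19 (O): bond orders sum to 2 → 0 H
  atom 21 (O): bond orders sum to 1 → 1 H
Lipinski HBD = 4.
Acceptors: N atoms = 1, O atoms = 5 → HBA = 6.

4, 6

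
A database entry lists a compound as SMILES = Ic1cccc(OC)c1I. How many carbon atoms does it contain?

7

Count every carbon token in the SMILES (each C, including those in ring-closure positions and inside branches).
Carbon count: 7.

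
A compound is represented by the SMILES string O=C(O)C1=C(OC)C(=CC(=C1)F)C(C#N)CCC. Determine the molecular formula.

Walk through each heavy atom and fill implicit hydrogens from standard valence (C 4, N 3, O 2, S 2, halogen 1):
  atom 1: O, bond orders sum to 2 (valence 2) → 0 H
  atom 2: C, bond orders sum to 4 (valence 4) → 0 H
  atom 3: O, bond orders sum to 1 (valence 2) → 1 H
  atom 4: C, bond orders sum to 4 (valence 4) → 0 H
  atom 5: C, bond orders sum to 4 (valence 4) → 0 H
  atom 6: O, bond orders sum to 2 (valence 2) → 0 H
  atom 7: C, bond orders sum to 1 (valence 4) → 3 H
  atom 8: C, bond orders sum to 4 (valence 4) → 0 H
  atom 9: C, bond orders sum to 3 (valence 4) → 1 H
  atom 10: C, bond orders sum to 4 (valence 4) → 0 H
  atom 11: C, bond orders sum to 3 (valence 4) → 1 H
  atom 12: F (halogen, monovalent) → 0 H
  atom 13: C, bond orders sum to 3 (valence 4) → 1 H
  atom 14: C, bond orders sum to 4 (valence 4) → 0 H
  atom 15: N, bond orders sum to 3 (valence 3) → 0 H
  atom 16: C, bond orders sum to 2 (valence 4) → 2 H
  atom 17: C, bond orders sum to 2 (valence 4) → 2 H
  atom 18: C, bond orders sum to 1 (valence 4) → 3 H
Totals → C:13, H:14, F:1, N:1, O:3.
In Hill order: C13H14FNO3.

C13H14FNO3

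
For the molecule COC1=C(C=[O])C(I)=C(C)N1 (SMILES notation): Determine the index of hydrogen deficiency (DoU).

Molecular formula: C7H8INO2.
DoU = (2C + 2 + N − H − X) / 2, where X is the halogen count and O/S are ignored.
    = (2·7 + 2 + 1 − 8 − 1) / 2 = 8 / 2 = 4.

4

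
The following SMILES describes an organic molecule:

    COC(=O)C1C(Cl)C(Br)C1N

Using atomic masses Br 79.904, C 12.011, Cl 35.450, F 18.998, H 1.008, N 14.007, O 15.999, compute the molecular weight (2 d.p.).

First, the molecular formula is C6H9BrClNO2 (counting implicit H from valence).
  Br: 1 × 79.904 = 79.904
  C: 6 × 12.011 = 72.066
  Cl: 1 × 35.450 = 35.450
  H: 9 × 1.008 = 9.072
  N: 1 × 14.007 = 14.007
  O: 2 × 15.999 = 31.998
Sum: 1×79.904 + 6×12.011 + 1×35.450 + 9×1.008 + 1×14.007 + 2×15.999 = 242.497 → 242.50 g/mol.

242.50 g/mol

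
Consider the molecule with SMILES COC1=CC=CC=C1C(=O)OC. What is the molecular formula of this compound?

Walk through each heavy atom and fill implicit hydrogens from standard valence (C 4, N 3, O 2, S 2, halogen 1):
  atom 1: C, bond orders sum to 1 (valence 4) → 3 H
  atom 2: O, bond orders sum to 2 (valence 2) → 0 H
  atom 3: C, bond orders sum to 4 (valence 4) → 0 H
  atom 4: C, bond orders sum to 3 (valence 4) → 1 H
  atom 5: C, bond orders sum to 3 (valence 4) → 1 H
  atom 6: C, bond orders sum to 3 (valence 4) → 1 H
  atom 7: C, bond orders sum to 3 (valence 4) → 1 H
  atom 8: C, bond orders sum to 4 (valence 4) → 0 H
  atom 9: C, bond orders sum to 4 (valence 4) → 0 H
  atom 10: O, bond orders sum to 2 (valence 2) → 0 H
  atom 11: O, bond orders sum to 2 (valence 2) → 0 H
  atom 12: C, bond orders sum to 1 (valence 4) → 3 H
Totals → C:9, H:10, O:3.
In Hill order: C9H10O3.

C9H10O3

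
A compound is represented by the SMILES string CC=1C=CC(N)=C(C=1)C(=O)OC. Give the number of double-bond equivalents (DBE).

5

Degree of unsaturation = (number of rings) + (number of π bonds).
Ring closures in the SMILES: 1.
π bonds: 4 double bonds (each 1 DoU) → 4 DoU from unsaturation.
Total DoU = 1 + 4 = 5.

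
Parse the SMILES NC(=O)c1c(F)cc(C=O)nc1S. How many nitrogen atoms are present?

Scan the SMILES for N atoms (remember two-letter symbols like Cl and Br are single atoms).
Nitrogen count: 2.

2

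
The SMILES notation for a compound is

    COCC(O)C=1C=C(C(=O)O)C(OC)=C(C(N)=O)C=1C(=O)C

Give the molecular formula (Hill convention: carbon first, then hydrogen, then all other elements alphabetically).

Walk through each heavy atom and fill implicit hydrogens from standard valence (C 4, N 3, O 2, S 2, halogen 1):
  atom 1: C, bond orders sum to 1 (valence 4) → 3 H
  atom 2: O, bond orders sum to 2 (valence 2) → 0 H
  atom 3: C, bond orders sum to 2 (valence 4) → 2 H
  atom 4: C, bond orders sum to 3 (valence 4) → 1 H
  atom 5: O, bond orders sum to 1 (valence 2) → 1 H
  atom 6: C, bond orders sum to 4 (valence 4) → 0 H
  atom 7: C, bond orders sum to 3 (valence 4) → 1 H
  atom 8: C, bond orders sum to 4 (valence 4) → 0 H
  atom 9: C, bond orders sum to 4 (valence 4) → 0 H
  atom 10: O, bond orders sum to 2 (valence 2) → 0 H
  atom 11: O, bond orders sum to 1 (valence 2) → 1 H
  atom 12: C, bond orders sum to 4 (valence 4) → 0 H
  atom 13: O, bond orders sum to 2 (valence 2) → 0 H
  atom 14: C, bond orders sum to 1 (valence 4) → 3 H
  atom 15: C, bond orders sum to 4 (valence 4) → 0 H
  atom 16: C, bond orders sum to 4 (valence 4) → 0 H
  atom 17: N, bond orders sum to 1 (valence 3) → 2 H
  atom 18: O, bond orders sum to 2 (valence 2) → 0 H
  atom 19: C, bond orders sum to 4 (valence 4) → 0 H
  atom 20: C, bond orders sum to 4 (valence 4) → 0 H
  atom 21: O, bond orders sum to 2 (valence 2) → 0 H
  atom 22: C, bond orders sum to 1 (valence 4) → 3 H
Totals → C:14, H:17, N:1, O:7.

C14H17NO7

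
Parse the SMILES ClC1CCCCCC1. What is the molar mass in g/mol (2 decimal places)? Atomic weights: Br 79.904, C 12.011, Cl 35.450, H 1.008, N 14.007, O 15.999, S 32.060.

132.63 g/mol

First, the molecular formula is C7H13Cl (counting implicit H from valence).
  C: 7 × 12.011 = 84.077
  Cl: 1 × 35.450 = 35.450
  H: 13 × 1.008 = 13.104
Sum: 7×12.011 + 1×35.450 + 13×1.008 = 132.631 → 132.63 g/mol.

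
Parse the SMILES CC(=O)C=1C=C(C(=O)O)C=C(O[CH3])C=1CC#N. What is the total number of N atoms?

Scan the SMILES for N atoms (remember two-letter symbols like Cl and Br are single atoms).
Nitrogen count: 1.

1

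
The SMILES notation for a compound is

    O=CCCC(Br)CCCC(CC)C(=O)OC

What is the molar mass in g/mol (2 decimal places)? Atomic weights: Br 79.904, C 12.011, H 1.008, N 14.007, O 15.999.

First, the molecular formula is C12H21BrO3 (counting implicit H from valence).
  Br: 1 × 79.904 = 79.904
  C: 12 × 12.011 = 144.132
  H: 21 × 1.008 = 21.168
  O: 3 × 15.999 = 47.997
Sum: 1×79.904 + 12×12.011 + 21×1.008 + 3×15.999 = 293.201 → 293.20 g/mol.

293.20 g/mol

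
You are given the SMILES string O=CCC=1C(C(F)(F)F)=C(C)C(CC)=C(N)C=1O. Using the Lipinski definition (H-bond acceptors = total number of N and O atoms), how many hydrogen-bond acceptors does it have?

N atoms: 1; O atoms: 2.
Lipinski HBA = 1 + 2 = 3.

3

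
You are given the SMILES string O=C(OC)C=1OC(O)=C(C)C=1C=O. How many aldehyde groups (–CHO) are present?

The aldehyde motif appears at heavy-atom position 12 in the SMILES.
Other groups present: 1 ester, 1 hydroxyl.
Aldehyde count: 1.

1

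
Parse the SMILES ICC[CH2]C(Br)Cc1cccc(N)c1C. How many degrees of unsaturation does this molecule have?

Molecular formula: C12H17BrIN.
DoU = (2C + 2 + N − H − X) / 2, where X is the halogen count and O/S are ignored.
    = (2·12 + 2 + 1 − 17 − 2) / 2 = 8 / 2 = 4.

4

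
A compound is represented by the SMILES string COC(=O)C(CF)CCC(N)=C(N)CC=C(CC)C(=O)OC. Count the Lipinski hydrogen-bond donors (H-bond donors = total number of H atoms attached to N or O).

Donors: find every N or O and count the H atoms it carries.
  atom 2 (O): bond orders sum to 2 → 0 H
  atom 4 (O): bond orders sum to 2 → 0 H
  atom 11 (N): bond orders sum to 1 → 2 H
  atom 13 (N): bond orders sum to 1 → 2 H
  atom 20 (O): bond orders sum to 2 → 0 H
  atom 21 (O): bond orders sum to 2 → 0 H
Lipinski HBD = 4.

4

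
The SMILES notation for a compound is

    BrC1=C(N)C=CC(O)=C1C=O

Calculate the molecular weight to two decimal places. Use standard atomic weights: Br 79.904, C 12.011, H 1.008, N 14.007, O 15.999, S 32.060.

First, the molecular formula is C7H6BrNO2 (counting implicit H from valence).
  Br: 1 × 79.904 = 79.904
  C: 7 × 12.011 = 84.077
  H: 6 × 1.008 = 6.048
  N: 1 × 14.007 = 14.007
  O: 2 × 15.999 = 31.998
Sum: 1×79.904 + 7×12.011 + 6×1.008 + 1×14.007 + 2×15.999 = 216.034 → 216.03 g/mol.

216.03 g/mol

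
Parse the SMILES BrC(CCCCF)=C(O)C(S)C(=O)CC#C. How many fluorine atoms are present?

Scan the SMILES for F atoms (remember two-letter symbols like Cl and Br are single atoms).
Fluorine count: 1.

1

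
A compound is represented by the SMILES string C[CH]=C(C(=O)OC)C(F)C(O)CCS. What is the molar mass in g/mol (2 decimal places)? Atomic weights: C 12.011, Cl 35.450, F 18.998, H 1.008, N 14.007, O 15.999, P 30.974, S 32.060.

First, the molecular formula is C9H15FO3S (counting implicit H from valence).
  C: 9 × 12.011 = 108.099
  F: 1 × 18.998 = 18.998
  H: 15 × 1.008 = 15.120
  O: 3 × 15.999 = 47.997
  S: 1 × 32.060 = 32.060
Sum: 9×12.011 + 1×18.998 + 15×1.008 + 3×15.999 + 1×32.060 = 222.274 → 222.27 g/mol.

222.27 g/mol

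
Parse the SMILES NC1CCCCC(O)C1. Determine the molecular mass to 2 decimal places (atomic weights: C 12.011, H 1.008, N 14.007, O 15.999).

129.20 g/mol

First, the molecular formula is C7H15NO (counting implicit H from valence).
  C: 7 × 12.011 = 84.077
  H: 15 × 1.008 = 15.120
  N: 1 × 14.007 = 14.007
  O: 1 × 15.999 = 15.999
Sum: 7×12.011 + 15×1.008 + 1×14.007 + 1×15.999 = 129.203 → 129.20 g/mol.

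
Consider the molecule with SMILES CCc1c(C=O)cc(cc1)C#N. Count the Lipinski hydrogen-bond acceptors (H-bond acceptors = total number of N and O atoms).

2

N atoms: 1; O atoms: 1.
Lipinski HBA = 1 + 1 = 2.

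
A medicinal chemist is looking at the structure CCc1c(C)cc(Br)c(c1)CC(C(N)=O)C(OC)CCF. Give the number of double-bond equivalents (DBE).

5

Molecular formula: C16H23BrFNO2.
DoU = (2C + 2 + N − H − X) / 2, where X is the halogen count and O/S are ignored.
    = (2·16 + 2 + 1 − 23 − 2) / 2 = 10 / 2 = 5.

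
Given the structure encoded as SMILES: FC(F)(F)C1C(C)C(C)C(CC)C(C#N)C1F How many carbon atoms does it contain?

12

Count every carbon token in the SMILES (each C, including those in ring-closure positions and inside branches).
Carbon count: 12.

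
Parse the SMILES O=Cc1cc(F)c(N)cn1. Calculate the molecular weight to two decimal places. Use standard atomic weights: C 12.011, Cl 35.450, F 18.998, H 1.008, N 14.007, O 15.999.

First, the molecular formula is C6H5FN2O (counting implicit H from valence).
  C: 6 × 12.011 = 72.066
  F: 1 × 18.998 = 18.998
  H: 5 × 1.008 = 5.040
  N: 2 × 14.007 = 28.014
  O: 1 × 15.999 = 15.999
Sum: 6×12.011 + 1×18.998 + 5×1.008 + 2×14.007 + 1×15.999 = 140.117 → 140.12 g/mol.

140.12 g/mol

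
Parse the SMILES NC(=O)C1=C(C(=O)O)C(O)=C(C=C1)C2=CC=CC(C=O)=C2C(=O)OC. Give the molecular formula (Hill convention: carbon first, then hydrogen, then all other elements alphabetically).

C17H13NO7

Walk through each heavy atom and fill implicit hydrogens from standard valence (C 4, N 3, O 2, S 2, halogen 1):
  atom 1: N, bond orders sum to 1 (valence 3) → 2 H
  atom 2: C, bond orders sum to 4 (valence 4) → 0 H
  atom 3: O, bond orders sum to 2 (valence 2) → 0 H
  atom 4: C, bond orders sum to 4 (valence 4) → 0 H
  atom 5: C, bond orders sum to 4 (valence 4) → 0 H
  atom 6: C, bond orders sum to 4 (valence 4) → 0 H
  atom 7: O, bond orders sum to 2 (valence 2) → 0 H
  atom 8: O, bond orders sum to 1 (valence 2) → 1 H
  atom 9: C, bond orders sum to 4 (valence 4) → 0 H
  atom 10: O, bond orders sum to 1 (valence 2) → 1 H
  atom 11: C, bond orders sum to 4 (valence 4) → 0 H
  atom 12: C, bond orders sum to 3 (valence 4) → 1 H
  atom 13: C, bond orders sum to 3 (valence 4) → 1 H
  atom 14: C, bond orders sum to 4 (valence 4) → 0 H
  atom 15: C, bond orders sum to 3 (valence 4) → 1 H
  atom 16: C, bond orders sum to 3 (valence 4) → 1 H
  atom 17: C, bond orders sum to 3 (valence 4) → 1 H
  atom 18: C, bond orders sum to 4 (valence 4) → 0 H
  atom 19: C, bond orders sum to 3 (valence 4) → 1 H
  atom 20: O, bond orders sum to 2 (valence 2) → 0 H
  atom 21: C, bond orders sum to 4 (valence 4) → 0 H
  atom 22: C, bond orders sum to 4 (valence 4) → 0 H
  atom 23: O, bond orders sum to 2 (valence 2) → 0 H
  atom 24: O, bond orders sum to 2 (valence 2) → 0 H
  atom 25: C, bond orders sum to 1 (valence 4) → 3 H
Totals → C:17, H:13, N:1, O:7.
In Hill order: C17H13NO7.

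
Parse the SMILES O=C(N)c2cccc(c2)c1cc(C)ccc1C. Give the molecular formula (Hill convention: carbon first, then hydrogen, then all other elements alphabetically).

Walk through each heavy atom and fill implicit hydrogens from standard valence (C 4, N 3, O 2, S 2, halogen 1); for lowercase aromatic atoms, an aromatic c carries 1 H when it has two neighbours and 0 H with three, and aromatic n carries 0 H:
  atom 1: O, bond orders sum to 2 (valence 2) → 0 H
  atom 2: C, bond orders sum to 4 (valence 4) → 0 H
  atom 3: N, bond orders sum to 1 (valence 3) → 2 H
  atom 4: aromatic c, 3 neighbours → 0 H
  atom 5: aromatic c, 2 neighbours → 1 H
  atom 6: aromatic c, 2 neighbours → 1 H
  atom 7: aromatic c, 2 neighbours → 1 H
  atom 8: aromatic c, 3 neighbours → 0 H
  atom 9: aromatic c, 2 neighbours → 1 H
  atom 10: aromatic c, 3 neighbours → 0 H
  atom 11: aromatic c, 2 neighbours → 1 H
  atom 12: aromatic c, 3 neighbours → 0 H
  atom 13: C, bond orders sum to 1 (valence 4) → 3 H
  atom 14: aromatic c, 2 neighbours → 1 H
  atom 15: aromatic c, 2 neighbours → 1 H
  atom 16: aromatic c, 3 neighbours → 0 H
  atom 17: C, bond orders sum to 1 (valence 4) → 3 H
Totals → C:15, H:15, N:1, O:1.
In Hill order: C15H15NO.

C15H15NO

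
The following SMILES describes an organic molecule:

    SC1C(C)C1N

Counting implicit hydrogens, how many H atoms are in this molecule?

Walk through each heavy atom and fill implicit hydrogens from standard valence (C 4, N 3, O 2, S 2, halogen 1):
  atom 1: S, bond orders sum to 1 (valence 2) → 1 H
  atom 2: C, bond orders sum to 3 (valence 4) → 1 H
  atom 3: C, bond orders sum to 3 (valence 4) → 1 H
  atom 4: C, bond orders sum to 1 (valence 4) → 3 H
  atom 5: C, bond orders sum to 3 (valence 4) → 1 H
  atom 6: N, bond orders sum to 1 (valence 3) → 2 H
Total hydrogens: 9.

9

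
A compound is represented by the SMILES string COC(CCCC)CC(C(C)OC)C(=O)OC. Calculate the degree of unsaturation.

Molecular formula: C13H26O4.
DoU = (2C + 2 + N − H − X) / 2, where X is the halogen count and O/S are ignored.
    = (2·13 + 2 + 0 − 26 − 0) / 2 = 2 / 2 = 1.

1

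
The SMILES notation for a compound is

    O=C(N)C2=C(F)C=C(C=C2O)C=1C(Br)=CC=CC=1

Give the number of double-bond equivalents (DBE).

9

Degree of unsaturation = (number of rings) + (number of π bonds).
Ring closures in the SMILES: 2.
π bonds: 7 double bonds (each 1 DoU) → 7 DoU from unsaturation.
Total DoU = 2 + 7 = 9.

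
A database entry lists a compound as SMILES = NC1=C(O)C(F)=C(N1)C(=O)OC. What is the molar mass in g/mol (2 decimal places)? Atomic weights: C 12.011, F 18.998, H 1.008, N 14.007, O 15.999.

174.13 g/mol

First, the molecular formula is C6H7FN2O3 (counting implicit H from valence).
  C: 6 × 12.011 = 72.066
  F: 1 × 18.998 = 18.998
  H: 7 × 1.008 = 7.056
  N: 2 × 14.007 = 28.014
  O: 3 × 15.999 = 47.997
Sum: 6×12.011 + 1×18.998 + 7×1.008 + 2×14.007 + 3×15.999 = 174.131 → 174.13 g/mol.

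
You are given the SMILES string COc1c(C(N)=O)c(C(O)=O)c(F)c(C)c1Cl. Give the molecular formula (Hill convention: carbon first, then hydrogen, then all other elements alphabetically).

C10H9ClFNO4

Walk through each heavy atom and fill implicit hydrogens from standard valence (C 4, N 3, O 2, S 2, halogen 1); for lowercase aromatic atoms, an aromatic c carries 1 H when it has two neighbours and 0 H with three, and aromatic n carries 0 H:
  atom 1: C, bond orders sum to 1 (valence 4) → 3 H
  atom 2: O, bond orders sum to 2 (valence 2) → 0 H
  atom 3: aromatic c, 3 neighbours → 0 H
  atom 4: aromatic c, 3 neighbours → 0 H
  atom 5: C, bond orders sum to 4 (valence 4) → 0 H
  atom 6: N, bond orders sum to 1 (valence 3) → 2 H
  atom 7: O, bond orders sum to 2 (valence 2) → 0 H
  atom 8: aromatic c, 3 neighbours → 0 H
  atom 9: C, bond orders sum to 4 (valence 4) → 0 H
  atom 10: O, bond orders sum to 1 (valence 2) → 1 H
  atom 11: O, bond orders sum to 2 (valence 2) → 0 H
  atom 12: aromatic c, 3 neighbours → 0 H
  atom 13: F (halogen, monovalent) → 0 H
  atom 14: aromatic c, 3 neighbours → 0 H
  atom 15: C, bond orders sum to 1 (valence 4) → 3 H
  atom 16: aromatic c, 3 neighbours → 0 H
  atom 17: Cl (halogen, monovalent) → 0 H
Totals → C:10, H:9, Cl:1, F:1, N:1, O:4.
In Hill order: C10H9ClFNO4.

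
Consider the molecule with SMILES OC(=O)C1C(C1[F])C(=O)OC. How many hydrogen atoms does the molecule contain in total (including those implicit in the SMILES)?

7

Walk through each heavy atom and fill implicit hydrogens from standard valence (C 4, N 3, O 2, S 2, halogen 1):
  atom 1: O, bond orders sum to 1 (valence 2) → 1 H
  atom 2: C, bond orders sum to 4 (valence 4) → 0 H
  atom 3: O, bond orders sum to 2 (valence 2) → 0 H
  atom 4: C, bond orders sum to 3 (valence 4) → 1 H
  atom 5: C, bond orders sum to 3 (valence 4) → 1 H
  atom 6: C, bond orders sum to 3 (valence 4) → 1 H
  atom 7: F with explicit H count 0
  atom 8: C, bond orders sum to 4 (valence 4) → 0 H
  atom 9: O, bond orders sum to 2 (valence 2) → 0 H
  atom 10: O, bond orders sum to 2 (valence 2) → 0 H
  atom 11: C, bond orders sum to 1 (valence 4) → 3 H
Total hydrogens: 7.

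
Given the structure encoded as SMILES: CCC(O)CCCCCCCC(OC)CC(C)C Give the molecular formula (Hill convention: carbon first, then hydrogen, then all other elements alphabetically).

C16H34O2

Walk through each heavy atom and fill implicit hydrogens from standard valence (C 4, N 3, O 2, S 2, halogen 1):
  atom 1: C, bond orders sum to 1 (valence 4) → 3 H
  atom 2: C, bond orders sum to 2 (valence 4) → 2 H
  atom 3: C, bond orders sum to 3 (valence 4) → 1 H
  atom 4: O, bond orders sum to 1 (valence 2) → 1 H
  atom 5: C, bond orders sum to 2 (valence 4) → 2 H
  atom 6: C, bond orders sum to 2 (valence 4) → 2 H
  atom 7: C, bond orders sum to 2 (valence 4) → 2 H
  atom 8: C, bond orders sum to 2 (valence 4) → 2 H
  atom 9: C, bond orders sum to 2 (valence 4) → 2 H
  atom 10: C, bond orders sum to 2 (valence 4) → 2 H
  atom 11: C, bond orders sum to 2 (valence 4) → 2 H
  atom 12: C, bond orders sum to 3 (valence 4) → 1 H
  atom 13: O, bond orders sum to 2 (valence 2) → 0 H
  atom 14: C, bond orders sum to 1 (valence 4) → 3 H
  atom 15: C, bond orders sum to 2 (valence 4) → 2 H
  atom 16: C, bond orders sum to 3 (valence 4) → 1 H
  atom 17: C, bond orders sum to 1 (valence 4) → 3 H
  atom 18: C, bond orders sum to 1 (valence 4) → 3 H
Totals → C:16, H:34, O:2.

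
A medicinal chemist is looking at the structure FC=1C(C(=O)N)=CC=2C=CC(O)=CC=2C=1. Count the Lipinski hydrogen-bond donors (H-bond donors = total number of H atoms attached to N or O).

Donors: find every N or O and count the H atoms it carries.
  atom 5 (O): bond orders sum to 2 → 0 H
  atom 6 (N): bond orders sum to 1 → 2 H
  atom 12 (O): bond orders sum to 1 → 1 H
Lipinski HBD = 3.

3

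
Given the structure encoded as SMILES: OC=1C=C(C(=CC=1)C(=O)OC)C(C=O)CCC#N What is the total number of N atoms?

1

Scan the SMILES for N atoms (remember two-letter symbols like Cl and Br are single atoms).
Nitrogen count: 1.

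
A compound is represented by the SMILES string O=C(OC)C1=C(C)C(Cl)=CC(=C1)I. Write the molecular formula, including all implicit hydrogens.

Walk through each heavy atom and fill implicit hydrogens from standard valence (C 4, N 3, O 2, S 2, halogen 1):
  atom 1: O, bond orders sum to 2 (valence 2) → 0 H
  atom 2: C, bond orders sum to 4 (valence 4) → 0 H
  atom 3: O, bond orders sum to 2 (valence 2) → 0 H
  atom 4: C, bond orders sum to 1 (valence 4) → 3 H
  atom 5: C, bond orders sum to 4 (valence 4) → 0 H
  atom 6: C, bond orders sum to 4 (valence 4) → 0 H
  atom 7: C, bond orders sum to 1 (valence 4) → 3 H
  atom 8: C, bond orders sum to 4 (valence 4) → 0 H
  atom 9: Cl (halogen, monovalent) → 0 H
  atom 10: C, bond orders sum to 3 (valence 4) → 1 H
  atom 11: C, bond orders sum to 4 (valence 4) → 0 H
  atom 12: C, bond orders sum to 3 (valence 4) → 1 H
  atom 13: I (halogen, monovalent) → 0 H
Totals → C:9, H:8, Cl:1, I:1, O:2.

C9H8ClIO2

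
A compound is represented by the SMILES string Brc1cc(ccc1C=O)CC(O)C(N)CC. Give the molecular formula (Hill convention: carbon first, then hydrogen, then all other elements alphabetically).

Walk through each heavy atom and fill implicit hydrogens from standard valence (C 4, N 3, O 2, S 2, halogen 1); for lowercase aromatic atoms, an aromatic c carries 1 H when it has two neighbours and 0 H with three, and aromatic n carries 0 H:
  atom 1: Br (halogen, monovalent) → 0 H
  atom 2: aromatic c, 3 neighbours → 0 H
  atom 3: aromatic c, 2 neighbours → 1 H
  atom 4: aromatic c, 3 neighbours → 0 H
  atom 5: aromatic c, 2 neighbours → 1 H
  atom 6: aromatic c, 2 neighbours → 1 H
  atom 7: aromatic c, 3 neighbours → 0 H
  atom 8: C, bond orders sum to 3 (valence 4) → 1 H
  atom 9: O, bond orders sum to 2 (valence 2) → 0 H
  atom 10: C, bond orders sum to 2 (valence 4) → 2 H
  atom 11: C, bond orders sum to 3 (valence 4) → 1 H
  atom 12: O, bond orders sum to 1 (valence 2) → 1 H
  atom 13: C, bond orders sum to 3 (valence 4) → 1 H
  atom 14: N, bond orders sum to 1 (valence 3) → 2 H
  atom 15: C, bond orders sum to 2 (valence 4) → 2 H
  atom 16: C, bond orders sum to 1 (valence 4) → 3 H
Totals → C:12, H:16, Br:1, N:1, O:2.
In Hill order: C12H16BrNO2.

C12H16BrNO2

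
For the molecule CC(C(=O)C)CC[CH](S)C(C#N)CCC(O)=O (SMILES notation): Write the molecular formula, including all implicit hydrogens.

C12H19NO3S

Walk through each heavy atom and fill implicit hydrogens from standard valence (C 4, N 3, O 2, S 2, halogen 1):
  atom 1: C, bond orders sum to 1 (valence 4) → 3 H
  atom 2: C, bond orders sum to 3 (valence 4) → 1 H
  atom 3: C, bond orders sum to 4 (valence 4) → 0 H
  atom 4: O, bond orders sum to 2 (valence 2) → 0 H
  atom 5: C, bond orders sum to 1 (valence 4) → 3 H
  atom 6: C, bond orders sum to 2 (valence 4) → 2 H
  atom 7: C, bond orders sum to 2 (valence 4) → 2 H
  atom 8: C with explicit H count 1
  atom 9: S, bond orders sum to 1 (valence 2) → 1 H
  atom 10: C, bond orders sum to 3 (valence 4) → 1 H
  atom 11: C, bond orders sum to 4 (valence 4) → 0 H
  atom 12: N, bond orders sum to 3 (valence 3) → 0 H
  atom 13: C, bond orders sum to 2 (valence 4) → 2 H
  atom 14: C, bond orders sum to 2 (valence 4) → 2 H
  atom 15: C, bond orders sum to 4 (valence 4) → 0 H
  atom 16: O, bond orders sum to 1 (valence 2) → 1 H
  atom 17: O, bond orders sum to 2 (valence 2) → 0 H
Totals → C:12, H:19, N:1, O:3, S:1.
In Hill order: C12H19NO3S.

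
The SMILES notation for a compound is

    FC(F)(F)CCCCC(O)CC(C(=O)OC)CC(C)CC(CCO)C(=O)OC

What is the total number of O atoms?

Scan the SMILES for O atoms (remember two-letter symbols like Cl and Br are single atoms).
Oxygen count: 6.

6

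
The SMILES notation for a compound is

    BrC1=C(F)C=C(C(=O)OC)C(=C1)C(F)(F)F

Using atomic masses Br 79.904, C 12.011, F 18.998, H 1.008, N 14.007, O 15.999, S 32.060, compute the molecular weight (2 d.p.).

First, the molecular formula is C9H5BrF4O2 (counting implicit H from valence).
  Br: 1 × 79.904 = 79.904
  C: 9 × 12.011 = 108.099
  F: 4 × 18.998 = 75.992
  H: 5 × 1.008 = 5.040
  O: 2 × 15.999 = 31.998
Sum: 1×79.904 + 9×12.011 + 4×18.998 + 5×1.008 + 2×15.999 = 301.033 → 301.03 g/mol.

301.03 g/mol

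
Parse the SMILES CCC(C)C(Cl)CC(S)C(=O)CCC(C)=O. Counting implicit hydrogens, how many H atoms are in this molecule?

21

Walk through each heavy atom and fill implicit hydrogens from standard valence (C 4, N 3, O 2, S 2, halogen 1):
  atom 1: C, bond orders sum to 1 (valence 4) → 3 H
  atom 2: C, bond orders sum to 2 (valence 4) → 2 H
  atom 3: C, bond orders sum to 3 (valence 4) → 1 H
  atom 4: C, bond orders sum to 1 (valence 4) → 3 H
  atom 5: C, bond orders sum to 3 (valence 4) → 1 H
  atom 6: Cl (halogen, monovalent) → 0 H
  atom 7: C, bond orders sum to 2 (valence 4) → 2 H
  atom 8: C, bond orders sum to 3 (valence 4) → 1 H
  atom 9: S, bond orders sum to 1 (valence 2) → 1 H
  atom 10: C, bond orders sum to 4 (valence 4) → 0 H
  atom 11: O, bond orders sum to 2 (valence 2) → 0 H
  atom 12: C, bond orders sum to 2 (valence 4) → 2 H
  atom 13: C, bond orders sum to 2 (valence 4) → 2 H
  atom 14: C, bond orders sum to 4 (valence 4) → 0 H
  atom 15: C, bond orders sum to 1 (valence 4) → 3 H
  atom 16: O, bond orders sum to 2 (valence 2) → 0 H
Total hydrogens: 21.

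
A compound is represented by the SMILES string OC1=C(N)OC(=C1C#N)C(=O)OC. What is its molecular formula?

Walk through each heavy atom and fill implicit hydrogens from standard valence (C 4, N 3, O 2, S 2, halogen 1):
  atom 1: O, bond orders sum to 1 (valence 2) → 1 H
  atom 2: C, bond orders sum to 4 (valence 4) → 0 H
  atom 3: C, bond orders sum to 4 (valence 4) → 0 H
  atom 4: N, bond orders sum to 1 (valence 3) → 2 H
  atom 5: O, bond orders sum to 2 (valence 2) → 0 H
  atom 6: C, bond orders sum to 4 (valence 4) → 0 H
  atom 7: C, bond orders sum to 4 (valence 4) → 0 H
  atom 8: C, bond orders sum to 4 (valence 4) → 0 H
  atom 9: N, bond orders sum to 3 (valence 3) → 0 H
  atom 10: C, bond orders sum to 4 (valence 4) → 0 H
  atom 11: O, bond orders sum to 2 (valence 2) → 0 H
  atom 12: O, bond orders sum to 2 (valence 2) → 0 H
  atom 13: C, bond orders sum to 1 (valence 4) → 3 H
Totals → C:7, H:6, N:2, O:4.
In Hill order: C7H6N2O4.

C7H6N2O4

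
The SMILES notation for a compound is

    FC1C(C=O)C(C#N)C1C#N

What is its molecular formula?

C7H5FN2O

Walk through each heavy atom and fill implicit hydrogens from standard valence (C 4, N 3, O 2, S 2, halogen 1):
  atom 1: F (halogen, monovalent) → 0 H
  atom 2: C, bond orders sum to 3 (valence 4) → 1 H
  atom 3: C, bond orders sum to 3 (valence 4) → 1 H
  atom 4: C, bond orders sum to 3 (valence 4) → 1 H
  atom 5: O, bond orders sum to 2 (valence 2) → 0 H
  atom 6: C, bond orders sum to 3 (valence 4) → 1 H
  atom 7: C, bond orders sum to 4 (valence 4) → 0 H
  atom 8: N, bond orders sum to 3 (valence 3) → 0 H
  atom 9: C, bond orders sum to 3 (valence 4) → 1 H
  atom 10: C, bond orders sum to 4 (valence 4) → 0 H
  atom 11: N, bond orders sum to 3 (valence 3) → 0 H
Totals → C:7, H:5, F:1, N:2, O:1.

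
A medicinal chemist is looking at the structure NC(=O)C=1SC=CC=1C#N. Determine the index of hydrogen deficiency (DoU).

6

Degree of unsaturation = (number of rings) + (number of π bonds).
Ring closures in the SMILES: 1.
π bonds: 3 double bonds (each 1 DoU), 1 triple bond (each 2 DoU) → 5 DoU from unsaturation.
Total DoU = 1 + 5 = 6.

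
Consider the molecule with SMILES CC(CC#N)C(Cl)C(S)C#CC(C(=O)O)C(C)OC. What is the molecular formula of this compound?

Walk through each heavy atom and fill implicit hydrogens from standard valence (C 4, N 3, O 2, S 2, halogen 1):
  atom 1: C, bond orders sum to 1 (valence 4) → 3 H
  atom 2: C, bond orders sum to 3 (valence 4) → 1 H
  atom 3: C, bond orders sum to 2 (valence 4) → 2 H
  atom 4: C, bond orders sum to 4 (valence 4) → 0 H
  atom 5: N, bond orders sum to 3 (valence 3) → 0 H
  atom 6: C, bond orders sum to 3 (valence 4) → 1 H
  atom 7: Cl (halogen, monovalent) → 0 H
  atom 8: C, bond orders sum to 3 (valence 4) → 1 H
  atom 9: S, bond orders sum to 1 (valence 2) → 1 H
  atom 10: C, bond orders sum to 4 (valence 4) → 0 H
  atom 11: C, bond orders sum to 4 (valence 4) → 0 H
  atom 12: C, bond orders sum to 3 (valence 4) → 1 H
  atom 13: C, bond orders sum to 4 (valence 4) → 0 H
  atom 14: O, bond orders sum to 2 (valence 2) → 0 H
  atom 15: O, bond orders sum to 1 (valence 2) → 1 H
  atom 16: C, bond orders sum to 3 (valence 4) → 1 H
  atom 17: C, bond orders sum to 1 (valence 4) → 3 H
  atom 18: O, bond orders sum to 2 (valence 2) → 0 H
  atom 19: C, bond orders sum to 1 (valence 4) → 3 H
Totals → C:13, H:18, Cl:1, N:1, O:3, S:1.

C13H18ClNO3S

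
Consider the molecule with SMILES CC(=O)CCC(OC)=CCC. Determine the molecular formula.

C9H16O2

Walk through each heavy atom and fill implicit hydrogens from standard valence (C 4, N 3, O 2, S 2, halogen 1):
  atom 1: C, bond orders sum to 1 (valence 4) → 3 H
  atom 2: C, bond orders sum to 4 (valence 4) → 0 H
  atom 3: O, bond orders sum to 2 (valence 2) → 0 H
  atom 4: C, bond orders sum to 2 (valence 4) → 2 H
  atom 5: C, bond orders sum to 2 (valence 4) → 2 H
  atom 6: C, bond orders sum to 4 (valence 4) → 0 H
  atom 7: O, bond orders sum to 2 (valence 2) → 0 H
  atom 8: C, bond orders sum to 1 (valence 4) → 3 H
  atom 9: C, bond orders sum to 3 (valence 4) → 1 H
  atom 10: C, bond orders sum to 2 (valence 4) → 2 H
  atom 11: C, bond orders sum to 1 (valence 4) → 3 H
Totals → C:9, H:16, O:2.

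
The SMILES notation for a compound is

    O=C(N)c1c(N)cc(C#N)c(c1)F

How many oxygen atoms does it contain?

Scan the SMILES for O atoms (remember two-letter symbols like Cl and Br are single atoms).
Oxygen count: 1.

1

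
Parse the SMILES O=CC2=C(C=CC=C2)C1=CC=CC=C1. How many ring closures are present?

In SMILES, each pair of matching ring-closure digits denotes one ring-closing bond; the number of such bonds equals the number of independent rings.
Ring-closure bonds here: 2.

2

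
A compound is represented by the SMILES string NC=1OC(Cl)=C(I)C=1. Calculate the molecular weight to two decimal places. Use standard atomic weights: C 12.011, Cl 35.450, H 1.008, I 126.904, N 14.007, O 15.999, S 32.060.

243.43 g/mol

First, the molecular formula is C4H3ClINO (counting implicit H from valence).
  C: 4 × 12.011 = 48.044
  Cl: 1 × 35.450 = 35.450
  H: 3 × 1.008 = 3.024
  I: 1 × 126.904 = 126.904
  N: 1 × 14.007 = 14.007
  O: 1 × 15.999 = 15.999
Sum: 4×12.011 + 1×35.450 + 3×1.008 + 1×126.904 + 1×14.007 + 1×15.999 = 243.428 → 243.43 g/mol.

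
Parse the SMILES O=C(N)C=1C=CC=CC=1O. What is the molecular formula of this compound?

Walk through each heavy atom and fill implicit hydrogens from standard valence (C 4, N 3, O 2, S 2, halogen 1):
  atom 1: O, bond orders sum to 2 (valence 2) → 0 H
  atom 2: C, bond orders sum to 4 (valence 4) → 0 H
  atom 3: N, bond orders sum to 1 (valence 3) → 2 H
  atom 4: C, bond orders sum to 4 (valence 4) → 0 H
  atom 5: C, bond orders sum to 3 (valence 4) → 1 H
  atom 6: C, bond orders sum to 3 (valence 4) → 1 H
  atom 7: C, bond orders sum to 3 (valence 4) → 1 H
  atom 8: C, bond orders sum to 3 (valence 4) → 1 H
  atom 9: C, bond orders sum to 4 (valence 4) → 0 H
  atom 10: O, bond orders sum to 1 (valence 2) → 1 H
Totals → C:7, H:7, N:1, O:2.

C7H7NO2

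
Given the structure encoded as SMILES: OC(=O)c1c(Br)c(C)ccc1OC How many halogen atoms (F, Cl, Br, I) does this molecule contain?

1

Halogen atoms appear at heavy-atom position 6 (1×Br).
Other groups present: 1 carboxylic acid, 1 ether.
Halogen count: 1.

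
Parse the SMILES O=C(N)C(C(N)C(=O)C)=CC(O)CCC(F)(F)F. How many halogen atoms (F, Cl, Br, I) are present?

3

Halogen atoms appear at heavy-atom positions 16, 17, 18 (3×F).
Other groups present: 1 alkene, 1 amide, 1 hydroxyl, 1 ketone, 1 primary amine.
Halogen count: 3.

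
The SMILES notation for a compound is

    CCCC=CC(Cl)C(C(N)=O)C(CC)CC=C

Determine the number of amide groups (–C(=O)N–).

The amide motif appears at heavy-atom position 9 in the SMILES.
Other groups present: 2 alkene.
Amide count: 1.

1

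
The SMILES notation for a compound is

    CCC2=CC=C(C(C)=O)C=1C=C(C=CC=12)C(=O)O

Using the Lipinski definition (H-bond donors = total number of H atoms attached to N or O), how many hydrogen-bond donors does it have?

Donors: find every N or O and count the H atoms it carries.
  atom 9 (O): bond orders sum to 2 → 0 H
  atom 17 (O): bond orders sum to 2 → 0 H
  atom 18 (O): bond orders sum to 1 → 1 H
Lipinski HBD = 1.

1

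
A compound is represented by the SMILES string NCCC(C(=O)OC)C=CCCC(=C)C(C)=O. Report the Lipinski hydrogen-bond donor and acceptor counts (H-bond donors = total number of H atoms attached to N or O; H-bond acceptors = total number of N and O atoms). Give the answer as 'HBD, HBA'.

2, 4

Donors: find every N or O and count the H atoms it carries.
  atom 1 (N): bond orders sum to 1 → 2 H
  atom 6 (O): bond orders sum to 2 → 0 H
  atom 7 (O): bond orders sum to 2 → 0 H
  atom 17 (O): bond orders sum to 2 → 0 H
Lipinski HBD = 2.
Acceptors: N atoms = 1, O atoms = 3 → HBA = 4.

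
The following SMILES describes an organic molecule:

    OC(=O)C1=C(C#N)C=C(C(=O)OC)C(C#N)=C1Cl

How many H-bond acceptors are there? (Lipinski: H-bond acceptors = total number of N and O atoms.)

N atoms: 2; O atoms: 4.
Lipinski HBA = 2 + 4 = 6.

6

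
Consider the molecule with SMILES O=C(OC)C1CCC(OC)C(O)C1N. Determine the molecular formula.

C9H17NO4

Walk through each heavy atom and fill implicit hydrogens from standard valence (C 4, N 3, O 2, S 2, halogen 1):
  atom 1: O, bond orders sum to 2 (valence 2) → 0 H
  atom 2: C, bond orders sum to 4 (valence 4) → 0 H
  atom 3: O, bond orders sum to 2 (valence 2) → 0 H
  atom 4: C, bond orders sum to 1 (valence 4) → 3 H
  atom 5: C, bond orders sum to 3 (valence 4) → 1 H
  atom 6: C, bond orders sum to 2 (valence 4) → 2 H
  atom 7: C, bond orders sum to 2 (valence 4) → 2 H
  atom 8: C, bond orders sum to 3 (valence 4) → 1 H
  atom 9: O, bond orders sum to 2 (valence 2) → 0 H
  atom 10: C, bond orders sum to 1 (valence 4) → 3 H
  atom 11: C, bond orders sum to 3 (valence 4) → 1 H
  atom 12: O, bond orders sum to 1 (valence 2) → 1 H
  atom 13: C, bond orders sum to 3 (valence 4) → 1 H
  atom 14: N, bond orders sum to 1 (valence 3) → 2 H
Totals → C:9, H:17, N:1, O:4.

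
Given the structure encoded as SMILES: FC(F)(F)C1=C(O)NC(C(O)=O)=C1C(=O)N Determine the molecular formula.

C7H5F3N2O4

Walk through each heavy atom and fill implicit hydrogens from standard valence (C 4, N 3, O 2, S 2, halogen 1):
  atom 1: F (halogen, monovalent) → 0 H
  atom 2: C, bond orders sum to 4 (valence 4) → 0 H
  atom 3: F (halogen, monovalent) → 0 H
  atom 4: F (halogen, monovalent) → 0 H
  atom 5: C, bond orders sum to 4 (valence 4) → 0 H
  atom 6: C, bond orders sum to 4 (valence 4) → 0 H
  atom 7: O, bond orders sum to 1 (valence 2) → 1 H
  atom 8: N, bond orders sum to 2 (valence 3) → 1 H
  atom 9: C, bond orders sum to 4 (valence 4) → 0 H
  atom 10: C, bond orders sum to 4 (valence 4) → 0 H
  atom 11: O, bond orders sum to 1 (valence 2) → 1 H
  atom 12: O, bond orders sum to 2 (valence 2) → 0 H
  atom 13: C, bond orders sum to 4 (valence 4) → 0 H
  atom 14: C, bond orders sum to 4 (valence 4) → 0 H
  atom 15: O, bond orders sum to 2 (valence 2) → 0 H
  atom 16: N, bond orders sum to 1 (valence 3) → 2 H
Totals → C:7, H:5, F:3, N:2, O:4.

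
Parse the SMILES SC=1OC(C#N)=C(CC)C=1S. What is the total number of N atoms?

Scan the SMILES for N atoms (remember two-letter symbols like Cl and Br are single atoms).
Nitrogen count: 1.

1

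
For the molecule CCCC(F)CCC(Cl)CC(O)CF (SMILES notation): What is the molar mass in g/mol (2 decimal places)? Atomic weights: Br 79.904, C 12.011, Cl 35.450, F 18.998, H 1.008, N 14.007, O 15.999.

228.71 g/mol

First, the molecular formula is C10H19ClF2O (counting implicit H from valence).
  C: 10 × 12.011 = 120.110
  Cl: 1 × 35.450 = 35.450
  F: 2 × 18.998 = 37.996
  H: 19 × 1.008 = 19.152
  O: 1 × 15.999 = 15.999
Sum: 10×12.011 + 1×35.450 + 2×18.998 + 19×1.008 + 1×15.999 = 228.707 → 228.71 g/mol.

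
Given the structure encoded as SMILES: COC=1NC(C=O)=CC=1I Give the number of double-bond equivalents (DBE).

Degree of unsaturation = (number of rings) + (number of π bonds).
Ring closures in the SMILES: 1.
π bonds: 3 double bonds (each 1 DoU) → 3 DoU from unsaturation.
Total DoU = 1 + 3 = 4.

4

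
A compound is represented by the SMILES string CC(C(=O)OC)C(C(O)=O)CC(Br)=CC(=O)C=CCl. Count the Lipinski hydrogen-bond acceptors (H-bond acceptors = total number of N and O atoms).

N atoms: 0; O atoms: 5.
Lipinski HBA = 0 + 5 = 5.

5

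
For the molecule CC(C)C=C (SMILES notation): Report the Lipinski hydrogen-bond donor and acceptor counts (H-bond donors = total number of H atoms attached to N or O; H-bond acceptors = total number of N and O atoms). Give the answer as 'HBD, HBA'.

0, 0

Donors: find every N or O and count the H atoms it carries.
  (no N or O atoms present)
Lipinski HBD = 0.
Acceptors: N atoms = 0, O atoms = 0 → HBA = 0.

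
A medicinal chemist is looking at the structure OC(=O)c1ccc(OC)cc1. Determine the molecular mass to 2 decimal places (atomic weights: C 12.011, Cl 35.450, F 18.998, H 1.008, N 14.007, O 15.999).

152.15 g/mol

First, the molecular formula is C8H8O3 (counting implicit H from valence).
  C: 8 × 12.011 = 96.088
  H: 8 × 1.008 = 8.064
  O: 3 × 15.999 = 47.997
Sum: 8×12.011 + 8×1.008 + 3×15.999 = 152.149 → 152.15 g/mol.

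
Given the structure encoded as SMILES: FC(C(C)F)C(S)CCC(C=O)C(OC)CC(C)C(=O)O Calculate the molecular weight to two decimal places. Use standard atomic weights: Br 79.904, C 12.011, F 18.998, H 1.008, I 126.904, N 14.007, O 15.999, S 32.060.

First, the molecular formula is C14H24F2O4S (counting implicit H from valence).
  C: 14 × 12.011 = 168.154
  F: 2 × 18.998 = 37.996
  H: 24 × 1.008 = 24.192
  O: 4 × 15.999 = 63.996
  S: 1 × 32.060 = 32.060
Sum: 14×12.011 + 2×18.998 + 24×1.008 + 4×15.999 + 1×32.060 = 326.398 → 326.40 g/mol.

326.40 g/mol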